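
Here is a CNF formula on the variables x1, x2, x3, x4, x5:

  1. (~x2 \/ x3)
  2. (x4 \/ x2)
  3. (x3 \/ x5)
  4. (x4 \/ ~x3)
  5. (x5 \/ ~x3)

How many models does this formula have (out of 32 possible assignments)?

Satisfying assignments:
  x1=F x2=F x3=F x4=T x5=T
  x1=F x2=F x3=T x4=T x5=T
  x1=F x2=T x3=T x4=T x5=T
  x1=T x2=F x3=F x4=T x5=T
  x1=T x2=F x3=T x4=T x5=T
  x1=T x2=T x3=T x4=T x5=T
That's 6 in total.

6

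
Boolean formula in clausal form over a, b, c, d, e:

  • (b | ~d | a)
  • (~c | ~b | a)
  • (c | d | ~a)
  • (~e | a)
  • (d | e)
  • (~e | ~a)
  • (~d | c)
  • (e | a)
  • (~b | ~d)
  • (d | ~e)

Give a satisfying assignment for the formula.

a = 1, b = 0, c = 1, d = 1, e = 0

Try a = True.
  then e is forced to False.
  then d is forced to True.
  then c is forced to True.
  then b is forced to False.
Every clause has at least one true literal under this assignment.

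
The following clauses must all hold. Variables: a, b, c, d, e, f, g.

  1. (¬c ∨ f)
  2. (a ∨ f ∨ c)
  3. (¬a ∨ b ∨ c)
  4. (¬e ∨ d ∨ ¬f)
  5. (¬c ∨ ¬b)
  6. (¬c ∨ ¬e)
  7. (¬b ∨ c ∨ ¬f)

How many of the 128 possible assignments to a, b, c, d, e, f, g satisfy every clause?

22

Case analysis on c and f:
  c=1, f=1: forces b=0; e=0; a, d, g free → 2^3 = 8.
  c=1, f=0: a clause becomes empty — 0.
  c=0, f=1: g free; 3 ways for (a,b,d,e) × 2^1 = 6.
  c=0, f=0: forces a=1; b=1; d, e, g free → 2^3 = 8.
Total: 8 + 0 + 6 + 8 = 22.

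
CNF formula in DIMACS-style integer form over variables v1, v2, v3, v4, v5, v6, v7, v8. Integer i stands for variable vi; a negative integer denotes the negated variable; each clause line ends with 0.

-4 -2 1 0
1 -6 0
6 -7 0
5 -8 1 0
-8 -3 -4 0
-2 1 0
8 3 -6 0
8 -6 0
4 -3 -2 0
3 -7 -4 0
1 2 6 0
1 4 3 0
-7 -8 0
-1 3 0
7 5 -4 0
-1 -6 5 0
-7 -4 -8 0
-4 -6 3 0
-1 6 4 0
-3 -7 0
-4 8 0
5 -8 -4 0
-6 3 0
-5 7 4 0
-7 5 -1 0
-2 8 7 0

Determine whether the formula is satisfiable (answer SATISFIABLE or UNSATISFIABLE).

v4 = True:
  propagation gives v8=True, v3=False, v7=False, v1=False; an empty clause results — contradiction.
v4 = False:
  v1 = True:
    propagation gives v3=True, v2=False, v6=True, v8=True; an empty clause results — contradiction.
  v1 = False:
    propagation gives v6=False, v7=False, v2=False; an empty clause results — contradiction.
Every branch closes, so no satisfying assignment exists.

UNSATISFIABLE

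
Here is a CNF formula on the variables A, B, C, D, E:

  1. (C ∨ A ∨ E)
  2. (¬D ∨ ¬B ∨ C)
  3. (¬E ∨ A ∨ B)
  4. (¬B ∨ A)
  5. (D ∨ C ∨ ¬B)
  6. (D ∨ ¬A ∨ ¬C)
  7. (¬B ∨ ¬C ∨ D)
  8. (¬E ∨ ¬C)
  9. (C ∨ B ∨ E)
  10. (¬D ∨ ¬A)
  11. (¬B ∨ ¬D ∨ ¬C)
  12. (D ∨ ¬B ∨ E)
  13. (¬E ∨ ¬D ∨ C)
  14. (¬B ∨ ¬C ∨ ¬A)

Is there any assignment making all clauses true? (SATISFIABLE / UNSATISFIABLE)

Branch on A: take A = False.
  then B is forced to False.
  then E is forced to False.
  then C is forced to True.
D is now unconstrained; take D = True.
Every clause has at least one true literal under this assignment.
So A = False, B = False, C = True, D = True, E = False is a satisfying assignment.

SATISFIABLE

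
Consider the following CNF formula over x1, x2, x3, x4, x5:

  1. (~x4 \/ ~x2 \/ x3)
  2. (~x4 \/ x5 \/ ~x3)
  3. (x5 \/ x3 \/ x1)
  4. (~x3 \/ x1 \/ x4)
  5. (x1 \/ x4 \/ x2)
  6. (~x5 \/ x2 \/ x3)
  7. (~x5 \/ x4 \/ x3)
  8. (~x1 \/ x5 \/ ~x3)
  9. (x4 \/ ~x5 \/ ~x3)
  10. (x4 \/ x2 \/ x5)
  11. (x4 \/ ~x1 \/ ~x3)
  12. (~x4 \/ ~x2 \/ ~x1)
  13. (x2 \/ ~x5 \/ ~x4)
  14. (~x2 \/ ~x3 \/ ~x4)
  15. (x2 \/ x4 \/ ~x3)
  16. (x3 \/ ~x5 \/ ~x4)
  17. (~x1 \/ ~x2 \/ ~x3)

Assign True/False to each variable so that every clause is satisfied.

Set x1 = True and propagate.
Branch on x2: take x2 = True.
  then x4 is forced to False.
  then x3 is forced to False.
  then x5 is forced to False.
Every clause has at least one true literal under this assignment.
Check each clause:
  1. (x3 \/ ~x4 \/ ~x2) — ~x4 is true.
  2. (x5 \/ ~x4 \/ ~x3) — ~x3 is true.
  3. (x3 \/ x1 \/ x5) — x1 is true.
  4. (x1 \/ ~x3 \/ x4) — x1 is true.
  5. (x1 \/ x2 \/ x4) — x1 is true.
  6. (x2 \/ ~x5 \/ x3) — x2 is true.
  7. (x4 \/ x3 \/ ~x5) — ~x5 is true.
  8. (~x3 \/ ~x1 \/ x5) — ~x3 is true.
  9. (~x3 \/ ~x5 \/ x4) — ~x5 is true.
  10. (x5 \/ x4 \/ x2) — x2 is true.
  11. (~x3 \/ ~x1 \/ x4) — ~x3 is true.
  12. (~x4 \/ ~x1 \/ ~x2) — ~x4 is true.
  13. (x2 \/ ~x4 \/ ~x5) — x2 is true.
  14. (~x2 \/ ~x4 \/ ~x3) — ~x4 is true.
  15. (~x3 \/ x2 \/ x4) — x2 is true.
  16. (~x4 \/ x3 \/ ~x5) — ~x5 is true.
  17. (~x2 \/ ~x1 \/ ~x3) — ~x3 is true.

x1=True, x2=True, x3=False, x4=False, x5=False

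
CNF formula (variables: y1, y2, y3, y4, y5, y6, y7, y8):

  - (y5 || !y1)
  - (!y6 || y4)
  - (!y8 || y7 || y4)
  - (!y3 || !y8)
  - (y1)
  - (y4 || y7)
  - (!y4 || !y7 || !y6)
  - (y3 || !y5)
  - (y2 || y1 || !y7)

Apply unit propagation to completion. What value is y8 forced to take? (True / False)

(y1) is a unit clause: y1 = True.
(y5 || !y1) with y1 = True leaves only y5, so y5 = True.
(y3 || !y5): since y5 = True, the clause reduces to (y3). y3 = True.
From (!y8 || !y3) and y3 = True: y8 = False.

False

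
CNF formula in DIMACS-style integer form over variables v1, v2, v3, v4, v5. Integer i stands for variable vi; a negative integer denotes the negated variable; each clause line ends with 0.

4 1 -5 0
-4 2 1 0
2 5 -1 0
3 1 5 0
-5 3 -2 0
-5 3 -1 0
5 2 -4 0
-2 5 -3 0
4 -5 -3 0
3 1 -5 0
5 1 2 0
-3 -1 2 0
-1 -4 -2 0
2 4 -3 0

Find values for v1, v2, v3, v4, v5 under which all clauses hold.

v1 = 0, v2 = 1, v3 = 1, v4 = 1, v5 = 1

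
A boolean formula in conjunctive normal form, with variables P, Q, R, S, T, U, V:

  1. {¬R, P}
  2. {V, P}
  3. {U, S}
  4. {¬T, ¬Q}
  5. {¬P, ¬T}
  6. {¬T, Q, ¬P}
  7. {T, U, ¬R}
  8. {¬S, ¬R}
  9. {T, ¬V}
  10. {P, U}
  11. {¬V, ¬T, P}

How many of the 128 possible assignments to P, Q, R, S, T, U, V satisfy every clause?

The models are:
  P=T Q=F R=F S=F T=F U=T V=F
  P=T Q=F R=F S=T T=F U=F V=F
  P=T Q=F R=F S=T T=F U=T V=F
  P=T Q=F R=T S=F T=F U=T V=F
  P=T Q=T R=F S=F T=F U=T V=F
  P=T Q=T R=F S=T T=F U=F V=F
  P=T Q=T R=F S=T T=F U=T V=F
  P=T Q=T R=T S=F T=F U=T V=F
That's 8 in total.

8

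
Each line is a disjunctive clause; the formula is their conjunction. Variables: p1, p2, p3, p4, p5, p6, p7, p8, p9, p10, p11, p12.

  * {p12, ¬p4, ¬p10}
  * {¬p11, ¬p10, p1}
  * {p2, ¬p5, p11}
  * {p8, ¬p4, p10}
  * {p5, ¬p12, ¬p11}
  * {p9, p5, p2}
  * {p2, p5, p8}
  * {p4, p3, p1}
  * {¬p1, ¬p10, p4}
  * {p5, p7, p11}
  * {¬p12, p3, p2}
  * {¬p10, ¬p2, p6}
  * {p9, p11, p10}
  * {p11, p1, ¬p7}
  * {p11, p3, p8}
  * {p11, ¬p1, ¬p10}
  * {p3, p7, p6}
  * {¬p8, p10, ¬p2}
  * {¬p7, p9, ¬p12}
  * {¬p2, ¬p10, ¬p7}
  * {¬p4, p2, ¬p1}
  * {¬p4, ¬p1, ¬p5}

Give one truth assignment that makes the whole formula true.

p1=F, p2=T, p3=T, p4=F, p5=F, p6=T, p7=F, p8=F, p9=F, p10=F, p11=T, p12=F

Pure literal: p3 appears only positively; assign p3 = True.
Pure literal: p6 appears only positively; assign p6 = True.
Branch on p1: take p1 = False.
Branch on p2: take p2 = True.
Try p4 = False.
The remaining clauses are satisfied by p5 = False, p7 = False, p8 = False, p9 = False, p10 = False, p11 = True, p12 = False.
Check each clause:
  1. {¬p4, p12, ¬p10} — ¬p4 is true.
  2. {p1, ¬p11, ¬p10} — ¬p10 is true.
  3. {p2, ¬p5, p11} — p11 is true.
  4. {¬p4, p10, p8} — ¬p4 is true.
  5. {p5, ¬p11, ¬p12} — ¬p12 is true.
  6. {p9, p2, p5} — p2 is true.
  7. {p8, p2, p5} — p2 is true.
  8. {p1, p3, p4} — p3 is true.
  9. {¬p10, p4, ¬p1} — ¬p1 is true.
  10. {p11, p5, p7} — p11 is true.
  11. {p2, ¬p12, p3} — p2 is true.
  12. {¬p2, ¬p10, p6} — ¬p10 is true.
  13. {p10, p11, p9} — p11 is true.
  14. {p1, p11, ¬p7} — p11 is true.
  15. {p11, p8, p3} — p11 is true.
  16. {¬p10, ¬p1, p11} — p11 is true.
  17. {p3, p7, p6} — p3 is true.
  18. {¬p2, p10, ¬p8} — ¬p8 is true.
  19. {¬p12, ¬p7, p9} — ¬p12 is true.
  20. {¬p7, ¬p10, ¬p2} — ¬p7 is true.
  21. {p2, ¬p4, ¬p1} — p2 is true.
  22. {¬p1, ¬p4, ¬p5} — ¬p5 is true.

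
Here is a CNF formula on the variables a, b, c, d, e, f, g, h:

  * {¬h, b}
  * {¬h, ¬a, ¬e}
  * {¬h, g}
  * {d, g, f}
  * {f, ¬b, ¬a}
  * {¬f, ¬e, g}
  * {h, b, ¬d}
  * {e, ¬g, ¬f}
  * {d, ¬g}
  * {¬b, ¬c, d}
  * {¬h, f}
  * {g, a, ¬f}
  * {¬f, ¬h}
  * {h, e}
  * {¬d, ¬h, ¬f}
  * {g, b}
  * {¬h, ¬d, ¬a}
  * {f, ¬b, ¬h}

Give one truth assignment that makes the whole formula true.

a = F  b = T  c = F  d = T  e = T  f = F  g = F  h = F

c occurs only negated in the remaining clauses — set c = False.
Try a = False.
The remaining clauses are satisfied by b = True, d = True, e = True, f = False, g = False, h = False.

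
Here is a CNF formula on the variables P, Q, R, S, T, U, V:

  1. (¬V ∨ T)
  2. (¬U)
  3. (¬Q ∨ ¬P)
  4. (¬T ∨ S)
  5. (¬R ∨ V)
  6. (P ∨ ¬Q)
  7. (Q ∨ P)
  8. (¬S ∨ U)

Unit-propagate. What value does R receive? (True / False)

False

(¬U) stands alone — U = False.
From (U ∨ ¬S) and U = False: S = False.
(S ∨ ¬T) with S = False leaves only ¬T, so T = False.
(¬V ∨ T): since T = False, the clause reduces to (¬V). V = False.
From (¬R ∨ V) and V = False: R = False.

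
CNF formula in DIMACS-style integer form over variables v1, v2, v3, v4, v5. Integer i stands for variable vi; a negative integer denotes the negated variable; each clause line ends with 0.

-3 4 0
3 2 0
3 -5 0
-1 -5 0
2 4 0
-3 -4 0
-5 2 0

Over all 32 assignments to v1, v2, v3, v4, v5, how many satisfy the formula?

4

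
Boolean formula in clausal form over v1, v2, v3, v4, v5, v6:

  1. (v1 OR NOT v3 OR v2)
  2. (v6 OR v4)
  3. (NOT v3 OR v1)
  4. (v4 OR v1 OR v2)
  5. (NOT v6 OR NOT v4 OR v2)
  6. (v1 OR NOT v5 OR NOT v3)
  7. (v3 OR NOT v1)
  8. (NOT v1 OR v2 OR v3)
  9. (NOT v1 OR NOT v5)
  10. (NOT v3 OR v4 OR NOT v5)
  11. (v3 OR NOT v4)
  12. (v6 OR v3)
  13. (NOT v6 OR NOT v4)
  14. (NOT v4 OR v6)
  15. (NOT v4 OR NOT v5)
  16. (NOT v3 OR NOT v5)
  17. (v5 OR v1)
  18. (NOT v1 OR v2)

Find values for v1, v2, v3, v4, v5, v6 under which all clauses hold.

Pure literal: v2 appears only positively; assign v2 = True.
Try v1 = True.
  then v3 is forced to True.
  then v5 is forced to False.
The remaining clauses are satisfied by v4 = False, v6 = True.

v1=True, v2=True, v3=True, v4=False, v5=False, v6=True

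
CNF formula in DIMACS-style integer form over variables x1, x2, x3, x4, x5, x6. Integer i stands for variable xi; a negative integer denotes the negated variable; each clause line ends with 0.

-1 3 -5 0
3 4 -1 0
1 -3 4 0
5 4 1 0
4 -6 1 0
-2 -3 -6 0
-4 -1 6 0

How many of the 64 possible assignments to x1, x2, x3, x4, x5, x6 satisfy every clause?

Split on x1, then x4.
  x1=T, x4=T: remaining (x2,x3,x5,x6) ∈ {(F,F,F,T); (F,T,F,T); (F,T,T,T); (T,F,F,T)} — 4.
  x1=T, x4=F: x5 free; 3 ways for (x2,x3,x6) × 2^1 = 6.
  x1=F, x4=T: x5 free; 7 ways for (x2,x3,x6) × 2^1 = 14.
  x1=F, x4=F: remaining (x2,x3,x5,x6) ∈ {(F,F,T,F); (T,F,T,F)} — 2.
Total: 4 + 6 + 14 + 2 = 26.

26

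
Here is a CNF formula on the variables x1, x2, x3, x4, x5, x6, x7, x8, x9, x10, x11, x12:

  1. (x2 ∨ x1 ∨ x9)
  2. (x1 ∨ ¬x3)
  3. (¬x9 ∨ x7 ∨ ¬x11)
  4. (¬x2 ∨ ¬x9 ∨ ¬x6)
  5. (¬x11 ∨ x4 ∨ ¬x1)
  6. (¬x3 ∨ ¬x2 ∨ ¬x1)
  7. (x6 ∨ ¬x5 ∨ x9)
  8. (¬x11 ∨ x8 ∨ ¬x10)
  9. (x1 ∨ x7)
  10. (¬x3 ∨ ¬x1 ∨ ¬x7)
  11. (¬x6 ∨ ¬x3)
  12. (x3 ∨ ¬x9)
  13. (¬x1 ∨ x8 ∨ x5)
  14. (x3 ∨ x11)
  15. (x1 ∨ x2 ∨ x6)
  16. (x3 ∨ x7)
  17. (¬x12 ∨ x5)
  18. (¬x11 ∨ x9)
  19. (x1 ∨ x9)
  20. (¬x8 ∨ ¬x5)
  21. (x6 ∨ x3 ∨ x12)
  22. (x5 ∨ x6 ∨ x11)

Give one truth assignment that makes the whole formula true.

x1=T  x2=F  x3=T  x4=F  x5=T  x6=F  x7=F  x8=F  x9=T  x10=T  x11=F  x12=T

Check each clause:
  1. (x2 ∨ x1 ∨ x9) — x1 is true.
  2. (¬x3 ∨ x1) — x1 is true.
  3. (¬x11 ∨ ¬x9 ∨ x7) — ¬x11 is true.
  4. (¬x6 ∨ ¬x2 ∨ ¬x9) — ¬x6 is true.
  5. (¬x11 ∨ ¬x1 ∨ x4) — ¬x11 is true.
  6. (¬x2 ∨ ¬x3 ∨ ¬x1) — ¬x2 is true.
  7. (x9 ∨ x6 ∨ ¬x5) — x9 is true.
  8. (¬x11 ∨ ¬x10 ∨ x8) — ¬x11 is true.
  9. (x1 ∨ x7) — x1 is true.
  10. (¬x3 ∨ ¬x1 ∨ ¬x7) — ¬x7 is true.
  11. (¬x6 ∨ ¬x3) — ¬x6 is true.
  12. (¬x9 ∨ x3) — x3 is true.
  13. (x5 ∨ x8 ∨ ¬x1) — x5 is true.
  14. (x3 ∨ x11) — x3 is true.
  15. (x1 ∨ x6 ∨ x2) — x1 is true.
  16. (x7 ∨ x3) — x3 is true.
  17. (x5 ∨ ¬x12) — x5 is true.
  18. (x9 ∨ ¬x11) — x9 is true.
  19. (x9 ∨ x1) — x1 is true.
  20. (¬x8 ∨ ¬x5) — ¬x8 is true.
  21. (x6 ∨ x3 ∨ x12) — x3 is true.
  22. (x11 ∨ x5 ∨ x6) — x5 is true.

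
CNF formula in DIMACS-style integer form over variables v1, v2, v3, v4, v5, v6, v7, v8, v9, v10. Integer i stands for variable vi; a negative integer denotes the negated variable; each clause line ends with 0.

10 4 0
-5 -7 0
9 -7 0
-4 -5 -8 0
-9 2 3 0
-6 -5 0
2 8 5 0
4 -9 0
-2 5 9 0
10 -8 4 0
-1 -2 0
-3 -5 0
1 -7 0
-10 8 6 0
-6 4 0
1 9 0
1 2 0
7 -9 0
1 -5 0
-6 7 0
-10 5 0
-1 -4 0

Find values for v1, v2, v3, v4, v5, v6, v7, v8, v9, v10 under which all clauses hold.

v1=1  v2=0  v3=0  v4=0  v5=1  v6=0  v7=0  v8=1  v9=0  v10=1

Branch on v1: take v1 = True.
  then v2 is forced to False.
  then v4 is forced to False.
  then v10 is forced to True.
  then v9 is forced to False.
  then v7 is forced to False.
  then v6 is forced to False.
  then v8 is forced to True.
  then v5 is forced to True.
  then v3 is forced to False.
Every clause has at least one true literal under this assignment.
Check each clause:
  1. (v10 || v4) — v10 is true.
  2. (!v7 || !v5) — !v7 is true.
  3. (v9 || !v7) — !v7 is true.
  4. (!v4 || !v8 || !v5) — !v4 is true.
  5. (v2 || v3 || !v9) — !v9 is true.
  6. (!v5 || !v6) — !v6 is true.
  7. (v2 || v5 || v8) — v8 is true.
  8. (v4 || !v9) — !v9 is true.
  9. (!v2 || v5 || v9) — v5 is true.
  10. (!v8 || v4 || v10) — v10 is true.
  11. (!v2 || !v1) — !v2 is true.
  12. (!v3 || !v5) — !v3 is true.
  13. (!v7 || v1) — !v7 is true.
  14. (v8 || !v10 || v6) — v8 is true.
  15. (v4 || !v6) — !v6 is true.
  16. (v9 || v1) — v1 is true.
  17. (v1 || v2) — v1 is true.
  18. (!v9 || v7) — !v9 is true.
  19. (v1 || !v5) — v1 is true.
  20. (!v6 || v7) — !v6 is true.
  21. (v5 || !v10) — v5 is true.
  22. (!v4 || !v1) — !v4 is true.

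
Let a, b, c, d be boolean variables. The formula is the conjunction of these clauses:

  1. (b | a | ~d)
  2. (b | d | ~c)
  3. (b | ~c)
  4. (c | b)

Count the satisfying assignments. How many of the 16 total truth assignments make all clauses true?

8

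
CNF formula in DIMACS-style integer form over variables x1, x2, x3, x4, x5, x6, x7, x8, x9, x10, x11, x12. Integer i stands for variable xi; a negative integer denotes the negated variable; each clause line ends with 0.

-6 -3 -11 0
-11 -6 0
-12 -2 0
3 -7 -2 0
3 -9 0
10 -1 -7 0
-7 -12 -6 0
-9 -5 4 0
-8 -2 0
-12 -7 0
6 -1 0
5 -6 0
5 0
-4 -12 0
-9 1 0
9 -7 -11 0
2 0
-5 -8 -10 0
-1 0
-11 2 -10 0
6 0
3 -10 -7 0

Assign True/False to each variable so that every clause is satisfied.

The clause (x5) is unit: x5 must be True.
Unit propagation: (x2) forces x2 = True.
The clause (¬x12) is unit: x12 must be False.
(¬x8) is a unit clause, so x8 = False.
(¬x1) is a unit clause, so x1 = False.
Unit propagation: (¬x9) forces x9 = False.
The clause (x6) is unit: x6 must be True.
The clause (¬x11) is unit: x11 must be False.
x3 occurs only positively in the remaining clauses — set x3 = True.
Pure literal: x7 appears only negated; assign x7 = False.
x4, x10 are now unconstrained; take x4 = False, x10 = True.
Every clause has at least one true literal under this assignment.
Check each clause:
  1. (¬x3 ∨ ¬x11 ∨ ¬x6) — ¬x11 is true.
  2. (¬x6 ∨ ¬x11) — ¬x11 is true.
  3. (¬x12 ∨ ¬x2) — ¬x12 is true.
  4. (¬x2 ∨ ¬x7 ∨ x3) — ¬x7 is true.
  5. (¬x9 ∨ x3) — x3 is true.
  6. (x10 ∨ ¬x7 ∨ ¬x1) — ¬x7 is true.
  7. (¬x7 ∨ ¬x12 ∨ ¬x6) — ¬x7 is true.
  8. (¬x9 ∨ ¬x5 ∨ x4) — ¬x9 is true.
  9. (¬x8 ∨ ¬x2) — ¬x8 is true.
  10. (¬x7 ∨ ¬x12) — ¬x7 is true.
  11. (x6 ∨ ¬x1) — x6 is true.
  12. (¬x6 ∨ x5) — x5 is true.
  13. (x5) — x5 is true.
  14. (¬x4 ∨ ¬x12) — ¬x4 is true.
  15. (¬x9 ∨ x1) — ¬x9 is true.
  16. (¬x11 ∨ ¬x7 ∨ x9) — ¬x11 is true.
  17. (x2) — x2 is true.
  18. (¬x8 ∨ ¬x5 ∨ ¬x10) — ¬x8 is true.
  19. (¬x1) — ¬x1 is true.
  20. (¬x10 ∨ x2 ∨ ¬x11) — x2 is true.
  21. (x6) — x6 is true.
  22. (¬x7 ∨ ¬x10 ∨ x3) — ¬x7 is true.

x1 = F, x2 = T, x3 = T, x4 = F, x5 = T, x6 = T, x7 = F, x8 = F, x9 = F, x10 = T, x11 = F, x12 = F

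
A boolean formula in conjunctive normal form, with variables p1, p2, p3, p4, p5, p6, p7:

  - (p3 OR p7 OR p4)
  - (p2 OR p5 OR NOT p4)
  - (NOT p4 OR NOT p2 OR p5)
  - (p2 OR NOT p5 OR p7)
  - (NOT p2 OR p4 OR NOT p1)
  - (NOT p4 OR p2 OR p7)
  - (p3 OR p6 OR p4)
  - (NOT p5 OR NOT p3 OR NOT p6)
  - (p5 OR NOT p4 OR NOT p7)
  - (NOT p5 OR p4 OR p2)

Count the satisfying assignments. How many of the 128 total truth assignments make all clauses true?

36

Split on p4, then p2.
  p4=T, p2=T: p1, p7 free; 3 ways for (p3,p5,p6) × 2^2 = 12.
  p4=T, p2=F: p1 free; 3 ways for (p3,p5,p6,p7) × 2^1 = 6.
  p4=F, p2=T: 8 of the 32 assignments to (p1,p3,p5,p6,p7) work.
  p4=F, p2=F: p1 free; 5 ways for (p3,p5,p6,p7) × 2^1 = 10.
Total: 12 + 6 + 8 + 10 = 36.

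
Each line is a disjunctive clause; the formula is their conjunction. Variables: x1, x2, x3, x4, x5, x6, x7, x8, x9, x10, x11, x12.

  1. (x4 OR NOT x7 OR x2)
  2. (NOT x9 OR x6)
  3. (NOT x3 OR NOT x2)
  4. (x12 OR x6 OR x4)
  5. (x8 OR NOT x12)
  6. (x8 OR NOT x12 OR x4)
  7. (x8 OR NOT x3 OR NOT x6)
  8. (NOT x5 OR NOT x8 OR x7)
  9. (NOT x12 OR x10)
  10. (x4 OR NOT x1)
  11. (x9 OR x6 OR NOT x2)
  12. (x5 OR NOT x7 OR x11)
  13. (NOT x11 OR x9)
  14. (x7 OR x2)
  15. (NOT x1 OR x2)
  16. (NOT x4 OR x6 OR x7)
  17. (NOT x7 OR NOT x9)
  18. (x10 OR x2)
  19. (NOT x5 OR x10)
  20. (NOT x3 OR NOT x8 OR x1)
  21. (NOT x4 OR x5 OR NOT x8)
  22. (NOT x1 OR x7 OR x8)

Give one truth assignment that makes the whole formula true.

x1 = False, x2 = True, x3 = False, x4 = False, x5 = True, x6 = True, x7 = True, x8 = True, x9 = False, x10 = True, x11 = False, x12 = False

Check each clause:
  1. (x4 OR NOT x7 OR x2) — x2 is true.
  2. (x6 OR NOT x9) — x6 is true.
  3. (NOT x3 OR NOT x2) — NOT x3 is true.
  4. (x12 OR x6 OR x4) — x6 is true.
  5. (x8 OR NOT x12) — x8 is true.
  6. (x8 OR x4 OR NOT x12) — x8 is true.
  7. (x8 OR NOT x6 OR NOT x3) — x8 is true.
  8. (NOT x5 OR NOT x8 OR x7) — x7 is true.
  9. (NOT x12 OR x10) — x10 is true.
  10. (x4 OR NOT x1) — NOT x1 is true.
  11. (NOT x2 OR x6 OR x9) — x6 is true.
  12. (NOT x7 OR x5 OR x11) — x5 is true.
  13. (x9 OR NOT x11) — NOT x11 is true.
  14. (x7 OR x2) — x2 is true.
  15. (NOT x1 OR x2) — x2 is true.
  16. (x7 OR x6 OR NOT x4) — NOT x4 is true.
  17. (NOT x9 OR NOT x7) — NOT x9 is true.
  18. (x10 OR x2) — x10 is true.
  19. (x10 OR NOT x5) — x10 is true.
  20. (x1 OR NOT x8 OR NOT x3) — NOT x3 is true.
  21. (NOT x8 OR NOT x4 OR x5) — NOT x4 is true.
  22. (x7 OR NOT x1 OR x8) — x8 is true.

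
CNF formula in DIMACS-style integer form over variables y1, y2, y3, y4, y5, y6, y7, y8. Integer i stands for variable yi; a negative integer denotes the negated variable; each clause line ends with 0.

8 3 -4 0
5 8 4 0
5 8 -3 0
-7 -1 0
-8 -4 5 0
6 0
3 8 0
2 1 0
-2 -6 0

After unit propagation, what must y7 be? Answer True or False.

(y6) stands alone — y6 = True.
(NOT y2 OR NOT y6): since y6 = True, the clause reduces to (NOT y2). y2 = False.
In (y1 OR y2), y2 is now false; y1 must hold, so y1 = True.
(NOT y1 OR NOT y7) with y1 = True leaves only NOT y7, so y7 = False.

False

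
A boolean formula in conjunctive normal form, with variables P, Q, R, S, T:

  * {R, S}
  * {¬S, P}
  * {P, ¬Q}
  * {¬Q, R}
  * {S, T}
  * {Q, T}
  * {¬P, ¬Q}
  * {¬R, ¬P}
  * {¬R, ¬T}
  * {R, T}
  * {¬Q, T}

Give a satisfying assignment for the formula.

P=True, Q=False, R=False, S=True, T=True

Branch on P: take P = True.
  then Q is forced to False.
  then T is forced to True.
  then R is forced to False.
  then S is forced to True.
Every clause has at least one true literal under this assignment.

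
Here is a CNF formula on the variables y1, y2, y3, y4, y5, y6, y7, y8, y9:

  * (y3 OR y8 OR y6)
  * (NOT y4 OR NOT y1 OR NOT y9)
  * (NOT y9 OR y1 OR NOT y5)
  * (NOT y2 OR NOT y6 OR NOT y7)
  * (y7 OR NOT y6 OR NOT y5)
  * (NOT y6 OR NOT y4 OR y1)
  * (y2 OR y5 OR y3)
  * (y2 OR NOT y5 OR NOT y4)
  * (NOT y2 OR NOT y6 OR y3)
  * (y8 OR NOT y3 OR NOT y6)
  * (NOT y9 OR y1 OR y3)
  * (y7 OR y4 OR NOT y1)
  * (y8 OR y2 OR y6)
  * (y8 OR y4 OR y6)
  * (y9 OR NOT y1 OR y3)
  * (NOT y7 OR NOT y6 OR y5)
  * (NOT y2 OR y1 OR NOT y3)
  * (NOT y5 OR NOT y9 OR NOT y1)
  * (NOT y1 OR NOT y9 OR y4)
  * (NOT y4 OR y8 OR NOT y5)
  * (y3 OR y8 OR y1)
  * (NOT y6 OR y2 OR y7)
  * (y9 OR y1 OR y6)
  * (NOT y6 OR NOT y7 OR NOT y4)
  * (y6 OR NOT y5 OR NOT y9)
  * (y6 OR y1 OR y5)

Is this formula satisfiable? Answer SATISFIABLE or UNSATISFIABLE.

SATISFIABLE

Pure literal: y8 appears only positively; assign y8 = True.
Set y1 = True and propagate.
Try y2 = True.
For the remaining variables, y3 = True, y4 = True, y5 = False, y6 = False, y7 = True, y9 = False works.
So y1=True, y2=True, y3=True, y4=True, y5=False, y6=False, y7=True, y8=True, y9=False is a satisfying assignment.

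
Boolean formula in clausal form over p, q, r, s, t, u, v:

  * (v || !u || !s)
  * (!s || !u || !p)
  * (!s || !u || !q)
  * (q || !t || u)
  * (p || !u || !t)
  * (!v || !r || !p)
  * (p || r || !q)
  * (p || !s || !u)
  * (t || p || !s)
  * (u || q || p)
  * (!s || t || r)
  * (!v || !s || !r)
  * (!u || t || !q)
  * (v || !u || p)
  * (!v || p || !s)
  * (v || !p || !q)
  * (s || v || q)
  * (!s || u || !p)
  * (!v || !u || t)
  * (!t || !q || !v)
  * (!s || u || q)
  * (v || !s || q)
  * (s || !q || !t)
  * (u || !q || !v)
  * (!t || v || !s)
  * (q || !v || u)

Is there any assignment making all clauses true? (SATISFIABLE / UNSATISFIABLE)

Branch on p: take p = False.
Try q = True.
  then r is forced to True.
The remaining clauses are satisfied by s = False, t = False, u = False, v = False.
So p=False, q=True, r=True, s=False, t=False, u=False, v=False is a satisfying assignment.

SATISFIABLE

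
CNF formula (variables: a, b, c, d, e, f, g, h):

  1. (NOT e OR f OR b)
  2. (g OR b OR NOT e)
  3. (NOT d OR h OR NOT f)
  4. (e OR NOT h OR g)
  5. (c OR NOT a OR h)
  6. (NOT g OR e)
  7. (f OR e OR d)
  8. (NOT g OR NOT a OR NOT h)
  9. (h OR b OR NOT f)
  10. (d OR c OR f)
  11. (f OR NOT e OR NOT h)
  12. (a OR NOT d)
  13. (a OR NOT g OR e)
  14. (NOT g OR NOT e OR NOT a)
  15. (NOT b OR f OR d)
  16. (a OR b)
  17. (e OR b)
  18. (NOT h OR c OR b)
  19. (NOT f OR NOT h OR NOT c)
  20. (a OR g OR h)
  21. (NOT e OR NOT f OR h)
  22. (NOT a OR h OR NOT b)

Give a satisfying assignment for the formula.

Try a = False.
  then d is forced to False.
  then b is forced to True.
  then f is forced to True.
Set c = False and propagate.
Branch on e: take e = True.
  then h is forced to True.
g is now unconstrained; take g = True.
Every clause has at least one true literal under this assignment.
Check each clause:
  1. (NOT e OR f OR b) — b is true.
  2. (g OR b OR NOT e) — b is true.
  3. (NOT d OR NOT f OR h) — h is true.
  4. (NOT h OR g OR e) — e is true.
  5. (h OR c OR NOT a) — h is true.
  6. (e OR NOT g) — e is true.
  7. (d OR f OR e) — e is true.
  8. (NOT g OR NOT h OR NOT a) — NOT a is true.
  9. (h OR b OR NOT f) — h is true.
  10. (f OR c OR d) — f is true.
  11. (f OR NOT h OR NOT e) — f is true.
  12. (NOT d OR a) — NOT d is true.
  13. (NOT g OR a OR e) — e is true.
  14. (NOT a OR NOT e OR NOT g) — NOT a is true.
  15. (NOT b OR d OR f) — f is true.
  16. (b OR a) — b is true.
  17. (e OR b) — b is true.
  18. (c OR b OR NOT h) — b is true.
  19. (NOT c OR NOT f OR NOT h) — NOT c is true.
  20. (h OR g OR a) — h is true.
  21. (h OR NOT e OR NOT f) — h is true.
  22. (h OR NOT a OR NOT b) — h is true.

a = F, b = T, c = F, d = F, e = T, f = T, g = T, h = T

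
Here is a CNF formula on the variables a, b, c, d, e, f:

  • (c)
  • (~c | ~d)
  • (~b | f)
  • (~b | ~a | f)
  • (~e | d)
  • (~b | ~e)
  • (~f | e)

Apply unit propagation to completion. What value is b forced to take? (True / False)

False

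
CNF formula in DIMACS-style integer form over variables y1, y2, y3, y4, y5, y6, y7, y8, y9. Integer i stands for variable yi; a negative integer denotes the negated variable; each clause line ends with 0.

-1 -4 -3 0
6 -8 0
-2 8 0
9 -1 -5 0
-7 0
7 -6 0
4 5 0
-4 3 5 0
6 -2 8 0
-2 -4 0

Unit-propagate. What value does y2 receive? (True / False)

(NOT y7) stands alone — y7 = False.
From (y7 OR NOT y6) and y7 = False: y6 = False.
(y6 OR NOT y8): since y6 = False, the clause reduces to (NOT y8). y8 = False.
(y8 OR NOT y2): since y8 = False, the clause reduces to (NOT y2). y2 = False.

False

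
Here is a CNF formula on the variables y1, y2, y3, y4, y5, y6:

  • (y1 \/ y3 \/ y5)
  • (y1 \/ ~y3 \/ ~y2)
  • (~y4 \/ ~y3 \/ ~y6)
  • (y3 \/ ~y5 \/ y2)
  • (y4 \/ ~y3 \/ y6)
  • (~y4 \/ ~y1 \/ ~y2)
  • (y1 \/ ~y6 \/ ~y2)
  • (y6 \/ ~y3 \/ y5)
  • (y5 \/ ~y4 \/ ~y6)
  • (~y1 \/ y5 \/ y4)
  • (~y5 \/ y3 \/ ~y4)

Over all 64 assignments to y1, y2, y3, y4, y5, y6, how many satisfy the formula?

Split on y3, then y4.
  y3=T, y4=T: remaining (y1,y2,y5,y6) ∈ {(F,F,T,F); (T,F,T,F)} — 2.
  y3=T, y4=F: remaining (y1,y2,y5,y6) ∈ {(F,F,F,T); (F,F,T,T); (T,F,T,T); (T,T,T,T)} — 4.
  y3=F, y4=T: remaining (y1,y2,y5,y6) ∈ {(T,F,F,F)} — 1.
  y3=F, y4=F: remaining (y1,y2,y5,y6) ∈ {(F,T,T,F); (T,T,T,F); (T,T,T,T)} — 3.
Total: 2 + 4 + 1 + 3 = 10.

10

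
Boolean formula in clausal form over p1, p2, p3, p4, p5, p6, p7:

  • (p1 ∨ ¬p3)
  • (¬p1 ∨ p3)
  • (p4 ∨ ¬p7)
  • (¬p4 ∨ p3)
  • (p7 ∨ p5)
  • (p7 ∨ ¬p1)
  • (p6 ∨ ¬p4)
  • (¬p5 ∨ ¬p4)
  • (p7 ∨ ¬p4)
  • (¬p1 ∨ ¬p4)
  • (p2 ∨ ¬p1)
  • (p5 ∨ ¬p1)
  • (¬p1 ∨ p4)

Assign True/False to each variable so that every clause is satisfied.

p1=False, p2=False, p3=False, p4=False, p5=True, p6=False, p7=False

Check each clause:
  1. (¬p3 ∨ p1) — ¬p3 is true.
  2. (¬p1 ∨ p3) — ¬p1 is true.
  3. (p4 ∨ ¬p7) — ¬p7 is true.
  4. (¬p4 ∨ p3) — ¬p4 is true.
  5. (p5 ∨ p7) — p5 is true.
  6. (¬p1 ∨ p7) — ¬p1 is true.
  7. (p6 ∨ ¬p4) — ¬p4 is true.
  8. (¬p4 ∨ ¬p5) — ¬p4 is true.
  9. (p7 ∨ ¬p4) — ¬p4 is true.
  10. (¬p1 ∨ ¬p4) — ¬p4 is true.
  11. (p2 ∨ ¬p1) — ¬p1 is true.
  12. (¬p1 ∨ p5) — p5 is true.
  13. (p4 ∨ ¬p1) — ¬p1 is true.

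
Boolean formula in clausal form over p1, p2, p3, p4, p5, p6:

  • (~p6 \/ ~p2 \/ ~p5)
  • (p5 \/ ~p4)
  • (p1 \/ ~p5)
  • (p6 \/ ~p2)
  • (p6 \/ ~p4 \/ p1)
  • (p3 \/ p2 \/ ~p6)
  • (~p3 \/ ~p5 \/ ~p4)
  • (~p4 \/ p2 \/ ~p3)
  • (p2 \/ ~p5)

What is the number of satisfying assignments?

Split on p2, then p5.
  p2=T, p5=T: a clause becomes empty — 0.
  p2=T, p5=F: remaining (p1,p3,p4,p6) ∈ {(F,F,F,T); (F,T,F,T); (T,F,F,T); (T,T,F,T)} — 4.
  p2=F, p5=T: a clause becomes empty — 0.
  p2=F, p5=F: p1 free; 3 ways for (p3,p4,p6) × 2^1 = 6.
Total: 0 + 4 + 0 + 6 = 10.

10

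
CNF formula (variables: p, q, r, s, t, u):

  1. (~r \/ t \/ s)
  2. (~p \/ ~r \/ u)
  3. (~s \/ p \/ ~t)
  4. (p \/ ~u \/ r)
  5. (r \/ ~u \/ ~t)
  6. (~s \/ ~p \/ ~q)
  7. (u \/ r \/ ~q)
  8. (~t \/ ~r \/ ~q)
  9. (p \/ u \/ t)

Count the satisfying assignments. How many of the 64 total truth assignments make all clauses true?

Case analysis on r and p:
  r=T, p=T: remaining (q,s,t,u) ∈ {(F,F,T,T); (F,T,F,T); (F,T,T,T)} — 3.
  r=T, p=F: remaining (q,s,t,u) ∈ {(F,F,T,F); (F,F,T,T); (F,T,F,T); (T,T,F,T)} — 4.
  r=F, p=T: 7 of the 16 assignments to (q,s,t,u) work.
  r=F, p=F: remaining (q,s,t,u) ∈ {(F,F,T,F)} — 1.
Total: 3 + 4 + 7 + 1 = 15.

15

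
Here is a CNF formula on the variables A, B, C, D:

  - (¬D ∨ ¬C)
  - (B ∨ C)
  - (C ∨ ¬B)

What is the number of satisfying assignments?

Satisfying assignments:
  A=F B=F C=T D=F
  A=F B=T C=T D=F
  A=T B=F C=T D=F
  A=T B=T C=T D=F
Count: 4.

4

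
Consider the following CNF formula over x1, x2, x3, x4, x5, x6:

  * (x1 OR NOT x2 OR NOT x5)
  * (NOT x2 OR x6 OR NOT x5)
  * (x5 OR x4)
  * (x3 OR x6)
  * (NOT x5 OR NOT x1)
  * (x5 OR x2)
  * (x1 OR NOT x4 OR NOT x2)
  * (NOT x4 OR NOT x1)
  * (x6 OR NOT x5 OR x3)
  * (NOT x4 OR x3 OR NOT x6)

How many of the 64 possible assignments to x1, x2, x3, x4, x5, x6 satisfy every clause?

The models are:
  x1=F x2=F x3=F x4=F x5=T x6=T
  x1=F x2=F x3=T x4=F x5=T x6=F
  x1=F x2=F x3=T x4=F x5=T x6=T
  x1=F x2=F x3=T x4=T x5=T x6=F
  x1=F x2=F x3=T x4=T x5=T x6=T
Count: 5.

5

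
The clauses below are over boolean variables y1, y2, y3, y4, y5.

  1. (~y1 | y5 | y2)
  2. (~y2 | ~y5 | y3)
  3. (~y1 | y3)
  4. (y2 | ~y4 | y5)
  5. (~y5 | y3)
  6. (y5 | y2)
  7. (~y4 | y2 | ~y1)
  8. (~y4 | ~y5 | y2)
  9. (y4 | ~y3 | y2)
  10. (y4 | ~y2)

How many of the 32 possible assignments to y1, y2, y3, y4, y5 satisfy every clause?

The models are:
  y1=0 y2=1 y3=0 y4=1 y5=0
  y1=0 y2=1 y3=1 y4=1 y5=0
  y1=0 y2=1 y3=1 y4=1 y5=1
  y1=1 y2=1 y3=1 y4=1 y5=0
  y1=1 y2=1 y3=1 y4=1 y5=1
Count: 5.

5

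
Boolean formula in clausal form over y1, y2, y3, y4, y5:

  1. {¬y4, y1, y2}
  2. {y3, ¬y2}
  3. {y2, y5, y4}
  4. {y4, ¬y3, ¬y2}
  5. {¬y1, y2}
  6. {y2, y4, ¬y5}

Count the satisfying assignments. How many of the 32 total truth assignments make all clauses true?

The models are:
  y1=F y2=T y3=T y4=T y5=F
  y1=F y2=T y3=T y4=T y5=T
  y1=T y2=T y3=T y4=T y5=F
  y1=T y2=T y3=T y4=T y5=T
Count: 4.

4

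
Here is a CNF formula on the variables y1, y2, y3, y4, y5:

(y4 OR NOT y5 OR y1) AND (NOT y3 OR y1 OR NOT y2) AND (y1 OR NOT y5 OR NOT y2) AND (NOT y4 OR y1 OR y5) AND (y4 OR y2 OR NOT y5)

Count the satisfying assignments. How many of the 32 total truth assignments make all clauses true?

Split on y1, then y5.
  y1=T, y5=T: y3 free; 3 ways for (y2,y4) × 2^1 = 6.
  y1=T, y5=F: y2, y3, y4 free → 2^3 = 8.
  y1=F, y5=T: remaining (y2,y3,y4) ∈ {(F,F,T); (F,T,T)} — 2.
  y1=F, y5=F: remaining (y2,y3,y4) ∈ {(F,F,F); (F,T,F); (T,F,F)} — 3.
Total: 6 + 8 + 2 + 3 = 19.

19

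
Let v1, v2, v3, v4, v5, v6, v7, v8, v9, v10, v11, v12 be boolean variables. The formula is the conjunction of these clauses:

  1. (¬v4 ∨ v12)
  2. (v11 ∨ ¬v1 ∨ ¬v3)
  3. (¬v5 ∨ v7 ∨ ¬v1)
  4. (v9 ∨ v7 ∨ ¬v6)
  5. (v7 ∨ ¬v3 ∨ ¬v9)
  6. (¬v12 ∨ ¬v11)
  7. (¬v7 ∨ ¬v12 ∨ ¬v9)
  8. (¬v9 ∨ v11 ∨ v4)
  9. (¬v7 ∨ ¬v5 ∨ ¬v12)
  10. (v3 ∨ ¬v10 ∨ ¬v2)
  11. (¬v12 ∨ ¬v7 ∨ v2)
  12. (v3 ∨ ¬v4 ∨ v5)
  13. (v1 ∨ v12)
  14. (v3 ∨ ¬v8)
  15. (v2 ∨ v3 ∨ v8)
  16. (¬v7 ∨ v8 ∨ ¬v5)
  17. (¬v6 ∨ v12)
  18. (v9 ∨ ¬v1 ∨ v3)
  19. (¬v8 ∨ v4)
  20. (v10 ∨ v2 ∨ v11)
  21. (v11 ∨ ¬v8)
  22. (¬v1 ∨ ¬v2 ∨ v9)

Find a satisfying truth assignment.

v1=True, v2=False, v3=True, v4=False, v5=False, v6=False, v7=True, v8=False, v9=False, v10=False, v11=True, v12=False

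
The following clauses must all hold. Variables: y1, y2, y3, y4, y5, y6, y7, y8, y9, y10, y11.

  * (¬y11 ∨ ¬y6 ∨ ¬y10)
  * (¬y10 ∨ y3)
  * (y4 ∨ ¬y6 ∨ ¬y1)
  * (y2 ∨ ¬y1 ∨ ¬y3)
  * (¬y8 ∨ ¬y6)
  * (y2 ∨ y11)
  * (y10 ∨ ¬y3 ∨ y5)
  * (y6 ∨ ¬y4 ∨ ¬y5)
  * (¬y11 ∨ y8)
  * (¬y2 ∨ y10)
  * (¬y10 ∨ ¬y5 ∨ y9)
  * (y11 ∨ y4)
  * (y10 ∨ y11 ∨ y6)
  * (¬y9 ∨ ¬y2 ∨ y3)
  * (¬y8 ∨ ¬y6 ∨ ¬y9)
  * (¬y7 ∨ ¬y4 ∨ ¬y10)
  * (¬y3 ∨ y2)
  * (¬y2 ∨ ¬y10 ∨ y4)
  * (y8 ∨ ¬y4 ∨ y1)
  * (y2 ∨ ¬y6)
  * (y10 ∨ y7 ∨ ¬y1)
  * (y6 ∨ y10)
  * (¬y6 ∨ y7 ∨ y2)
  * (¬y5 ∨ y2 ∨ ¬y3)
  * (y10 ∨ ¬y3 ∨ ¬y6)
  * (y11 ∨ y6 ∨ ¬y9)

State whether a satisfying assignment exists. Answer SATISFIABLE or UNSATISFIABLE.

Set y1 = True and propagate.
Branch on y2: take y2 = True.
  then y10 is forced to True.
  then y3 is forced to True.
  then y4 is forced to True.
  then y7 is forced to False.
Try y5 = False.
For the remaining variables, y6 = False, y8 = True, y9 = False, y11 = True works.
So y1=T  y2=T  y3=T  y4=T  y5=F  y6=F  y7=F  y8=T  y9=F  y10=T  y11=T is a satisfying assignment.

SATISFIABLE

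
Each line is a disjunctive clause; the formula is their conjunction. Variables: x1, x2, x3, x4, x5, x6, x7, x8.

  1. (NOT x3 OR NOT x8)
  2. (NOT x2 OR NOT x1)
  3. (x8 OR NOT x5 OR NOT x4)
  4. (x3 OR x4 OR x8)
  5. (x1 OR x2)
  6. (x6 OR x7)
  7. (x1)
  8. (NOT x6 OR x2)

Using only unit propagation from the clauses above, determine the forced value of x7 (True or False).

(x1) is a unit clause: x1 = True.
In (NOT x2 OR NOT x1), NOT x1 is now false; NOT x2 must hold, so x2 = False.
(NOT x6 OR x2): since x2 = False, the clause reduces to (NOT x6). x6 = False.
In (x7 OR x6), x6 is now false; x7 must hold, so x7 = True.

True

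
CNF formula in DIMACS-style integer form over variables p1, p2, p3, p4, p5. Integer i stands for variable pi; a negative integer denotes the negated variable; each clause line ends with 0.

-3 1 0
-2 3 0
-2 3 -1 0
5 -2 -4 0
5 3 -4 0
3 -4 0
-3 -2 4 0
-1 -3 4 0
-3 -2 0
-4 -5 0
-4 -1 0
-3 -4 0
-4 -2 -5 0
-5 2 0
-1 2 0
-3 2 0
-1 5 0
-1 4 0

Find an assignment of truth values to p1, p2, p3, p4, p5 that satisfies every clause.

Set p1 = False and propagate.
  then p3 is forced to False.
  then p2 is forced to False.
  then p4 is forced to False.
  then p5 is forced to False.
Every clause has at least one true literal under this assignment.

p1=0, p2=0, p3=0, p4=0, p5=0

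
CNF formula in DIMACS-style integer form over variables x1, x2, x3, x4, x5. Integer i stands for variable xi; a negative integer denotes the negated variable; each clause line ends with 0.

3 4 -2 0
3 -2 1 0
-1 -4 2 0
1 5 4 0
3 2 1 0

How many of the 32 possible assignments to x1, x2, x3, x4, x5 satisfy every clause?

Split on x1, then x2.
  x1=T, x2=T: x5 free; 3 ways for (x3,x4) × 2^1 = 6.
  x1=T, x2=F: remaining (x3,x4,x5) ∈ {(F,F,F); (F,F,T); (T,F,F); (T,F,T)} — 4.
  x1=F, x2=T: remaining (x3,x4,x5) ∈ {(T,F,T); (T,T,F); (T,T,T)} — 3.
  x1=F, x2=F: remaining (x3,x4,x5) ∈ {(T,F,T); (T,T,F); (T,T,T)} — 3.
Total: 6 + 4 + 3 + 3 = 16.

16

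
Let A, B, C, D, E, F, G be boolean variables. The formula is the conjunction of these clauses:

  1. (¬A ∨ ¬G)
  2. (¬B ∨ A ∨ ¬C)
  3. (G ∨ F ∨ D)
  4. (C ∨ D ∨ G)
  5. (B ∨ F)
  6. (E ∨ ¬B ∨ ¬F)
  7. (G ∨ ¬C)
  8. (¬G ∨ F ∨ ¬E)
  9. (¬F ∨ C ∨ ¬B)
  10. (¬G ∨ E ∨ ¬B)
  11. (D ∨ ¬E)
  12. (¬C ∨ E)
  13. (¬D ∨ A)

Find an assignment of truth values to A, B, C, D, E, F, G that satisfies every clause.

Try A = False.
  then D is forced to False.
  then E is forced to False.
  then C is forced to False.
  then G is forced to True.
  then B is forced to False.
  then F is forced to True.
Check each clause:
  1. (¬A ∨ ¬G) — ¬A is true.
  2. (¬B ∨ ¬C ∨ A) — ¬C is true.
  3. (D ∨ F ∨ G) — F is true.
  4. (C ∨ G ∨ D) — G is true.
  5. (F ∨ B) — F is true.
  6. (¬F ∨ ¬B ∨ E) — ¬B is true.
  7. (¬C ∨ G) — ¬C is true.
  8. (F ∨ ¬E ∨ ¬G) — ¬E is true.
  9. (C ∨ ¬F ∨ ¬B) — ¬B is true.
  10. (¬B ∨ ¬G ∨ E) — ¬B is true.
  11. (D ∨ ¬E) — ¬E is true.
  12. (¬C ∨ E) — ¬C is true.
  13. (A ∨ ¬D) — ¬D is true.

A = 0, B = 0, C = 0, D = 0, E = 0, F = 1, G = 1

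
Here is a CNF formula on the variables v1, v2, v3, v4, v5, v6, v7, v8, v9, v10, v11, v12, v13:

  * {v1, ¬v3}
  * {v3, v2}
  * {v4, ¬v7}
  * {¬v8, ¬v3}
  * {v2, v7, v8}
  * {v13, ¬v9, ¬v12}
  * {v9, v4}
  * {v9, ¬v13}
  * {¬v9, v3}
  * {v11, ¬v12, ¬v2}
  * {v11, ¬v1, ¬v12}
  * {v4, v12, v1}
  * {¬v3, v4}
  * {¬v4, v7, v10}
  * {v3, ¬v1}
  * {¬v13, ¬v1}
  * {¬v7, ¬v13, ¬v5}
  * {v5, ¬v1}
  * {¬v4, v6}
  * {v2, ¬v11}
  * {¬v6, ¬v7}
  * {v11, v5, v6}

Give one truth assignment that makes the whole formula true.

v1 = 0, v2 = 1, v3 = 0, v4 = 1, v5 = 1, v6 = 1, v7 = 0, v8 = 1, v9 = 0, v10 = 1, v11 = 1, v12 = 0, v13 = 0

Pure literal: v10 appears only positively; assign v10 = True.
Set v1 = False and propagate.
  then v3 is forced to False.
  then v2 is forced to True.
  then v9 is forced to False.
  then v4 is forced to True.
  then v13 is forced to False.
  then v6 is forced to True.
  then v7 is forced to False.
Try v11 = True.
v5, v8, v12 are now unconstrained; take v5 = True, v8 = True, v12 = False.
Every clause has at least one true literal under this assignment.
Check each clause:
  1. {v1, ¬v3} — ¬v3 is true.
  2. {v3, v2} — v2 is true.
  3. {¬v7, v4} — ¬v7 is true.
  4. {¬v8, ¬v3} — ¬v3 is true.
  5. {v8, v2, v7} — v8 is true.
  6. {¬v12, ¬v9, v13} — ¬v12 is true.
  7. {v9, v4} — v4 is true.
  8. {v9, ¬v13} — ¬v13 is true.
  9. {¬v9, v3} — ¬v9 is true.
  10. {¬v12, ¬v2, v11} — v11 is true.
  11. {¬v12, v11, ¬v1} — v11 is true.
  12. {v12, v1, v4} — v4 is true.
  13. {v4, ¬v3} — v4 is true.
  14. {v10, ¬v4, v7} — v10 is true.
  15. {¬v1, v3} — ¬v1 is true.
  16. {¬v13, ¬v1} — ¬v13 is true.
  17. {¬v5, ¬v7, ¬v13} — ¬v7 is true.
  18. {¬v1, v5} — v5 is true.
  19. {v6, ¬v4} — v6 is true.
  20. {v2, ¬v11} — v2 is true.
  21. {¬v7, ¬v6} — ¬v7 is true.
  22. {v6, v5, v11} — v11 is true.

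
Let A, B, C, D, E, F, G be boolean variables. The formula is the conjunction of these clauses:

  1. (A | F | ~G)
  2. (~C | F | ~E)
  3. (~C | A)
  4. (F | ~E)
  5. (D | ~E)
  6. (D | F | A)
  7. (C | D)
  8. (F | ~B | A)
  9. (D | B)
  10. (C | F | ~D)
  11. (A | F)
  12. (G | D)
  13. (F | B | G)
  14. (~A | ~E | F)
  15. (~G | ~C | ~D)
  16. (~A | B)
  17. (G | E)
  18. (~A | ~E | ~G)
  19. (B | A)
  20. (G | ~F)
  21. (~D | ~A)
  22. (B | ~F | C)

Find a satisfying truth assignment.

A = F, B = T, C = F, D = T, E = T, F = T, G = T

Set A = False and propagate.
  then C is forced to False.
  then D is forced to True.
  then F is forced to True.
  then B is forced to True.
  then G is forced to True.
E is now unconstrained; take E = True.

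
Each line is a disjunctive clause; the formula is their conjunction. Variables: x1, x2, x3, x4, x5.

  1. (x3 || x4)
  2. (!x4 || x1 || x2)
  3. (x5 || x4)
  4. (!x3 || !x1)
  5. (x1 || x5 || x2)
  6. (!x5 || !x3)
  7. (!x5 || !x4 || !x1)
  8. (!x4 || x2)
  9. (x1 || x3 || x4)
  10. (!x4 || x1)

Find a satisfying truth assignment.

Pure literal: x2 appears only positively; assign x2 = True.
Set x1 = True and propagate.
  then x3 is forced to False.
  then x4 is forced to True.
  then x5 is forced to False.
Every clause has at least one true literal under this assignment.

x1=T, x2=T, x3=F, x4=T, x5=F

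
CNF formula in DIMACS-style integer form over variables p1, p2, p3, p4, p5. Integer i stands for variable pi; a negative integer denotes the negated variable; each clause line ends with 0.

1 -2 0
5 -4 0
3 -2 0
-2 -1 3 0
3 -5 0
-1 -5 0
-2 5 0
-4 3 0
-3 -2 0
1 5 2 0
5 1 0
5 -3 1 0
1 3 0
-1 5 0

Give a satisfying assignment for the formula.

p1=F, p2=F, p3=T, p4=T, p5=T

Try p1 = False.
  then p2 is forced to False.
  then p5 is forced to True.
  then p3 is forced to True.
p4 is now unconstrained; take p4 = True.
Every clause has at least one true literal under this assignment.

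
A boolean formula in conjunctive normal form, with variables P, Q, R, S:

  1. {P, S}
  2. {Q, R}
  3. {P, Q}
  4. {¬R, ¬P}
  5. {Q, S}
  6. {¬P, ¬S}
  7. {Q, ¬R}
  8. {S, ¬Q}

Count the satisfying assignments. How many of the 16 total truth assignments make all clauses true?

2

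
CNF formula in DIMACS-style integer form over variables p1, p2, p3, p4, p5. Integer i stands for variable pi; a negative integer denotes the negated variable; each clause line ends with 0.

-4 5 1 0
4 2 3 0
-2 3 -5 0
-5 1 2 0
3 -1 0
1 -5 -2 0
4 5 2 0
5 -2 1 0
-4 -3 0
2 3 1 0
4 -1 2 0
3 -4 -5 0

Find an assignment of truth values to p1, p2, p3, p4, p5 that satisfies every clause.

Set p1 = True and propagate.
  then p3 is forced to True.
  then p4 is forced to False.
  then p2 is forced to True.
p5 is now unconstrained; take p5 = False.
Check each clause:
  1. {¬p4, p5, p1} — p1 is true.
  2. {p4, p3, p2} — p2 is true.
  3. {p3, ¬p2, ¬p5} — p3 is true.
  4. {¬p5, p1, p2} — p1 is true.
  5. {¬p1, p3} — p3 is true.
  6. {p1, ¬p5, ¬p2} — p1 is true.
  7. {p2, p4, p5} — p2 is true.
  8. {p1, p5, ¬p2} — p1 is true.
  9. {¬p3, ¬p4} — ¬p4 is true.
  10. {p2, p1, p3} — p1 is true.
  11. {¬p1, p4, p2} — p2 is true.
  12. {¬p4, p3, ¬p5} — p3 is true.

p1=True  p2=True  p3=True  p4=False  p5=False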